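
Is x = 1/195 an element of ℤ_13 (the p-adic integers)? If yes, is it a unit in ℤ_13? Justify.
x ∉ ℤ_13 (v_13(x) = -1 < 0)

ℤ_13 = {x ∈ ℚ_13 : v_13(x) ≥ 0} and ℤ_13^× = {x ∈ ℤ_13 : v_13(x) = 0}. Here v_13(1/195) = v_13(num) − v_13(den) = -1; compare against these criteria.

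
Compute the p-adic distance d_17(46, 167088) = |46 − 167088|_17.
d_17(46, 167088) = 1/83521

Step 1 — x − y = 46 − 167088 = -167042. Step 2 — v_17(-167042) = 4 (factor: -167042 = −(17^4 · 2); the sign does not affect v_p). Step 3 — |x − y|_17 = 17^{-4} = 1/83521.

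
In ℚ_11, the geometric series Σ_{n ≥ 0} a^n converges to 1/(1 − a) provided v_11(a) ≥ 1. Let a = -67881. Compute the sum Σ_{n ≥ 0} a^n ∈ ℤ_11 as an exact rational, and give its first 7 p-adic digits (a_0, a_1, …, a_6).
Σ a^n = 1/(1 − a) = 1/67882;  first 7 digits = (1, 0, 0, 4, 6, 10, 4)

v_11(a) = 3 ≥ 1, so the series converges in ℤ_11 to 1/(1 − a) = 1/(1 − (-67881)) = 1/67882. Expand this rational in ℤ_11: compute digits iteratively via d_i = x_i mod 11, x_{i+1} = (x_i − d_i)/11. The first 7 digits are (1, 0, 0, 4, 6, 10, 4).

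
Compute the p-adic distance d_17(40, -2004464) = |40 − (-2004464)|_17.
d_17(40, -2004464) = 1/83521

Step 1 — x − y = 40 − (-2004464) = 2004504. Step 2 — v_17(2004504) = 4 (factor: 2004504 = (17^4 · 24); the sign does not affect v_p). Step 3 — |x − y|_17 = 17^{-4} = 1/83521.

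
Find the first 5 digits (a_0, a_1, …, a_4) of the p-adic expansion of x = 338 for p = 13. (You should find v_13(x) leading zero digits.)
(a_0, …, a_4) = (0, 0, 2, 0, 0)

v_13(338) = 2, so a_0 = ... = a_1 = 0. Factor out: x = 13^2 · u with u = 2 a unit in ℤ_13. Expand u iteratively via a_{v+i} = u_i mod 13, u_{i+1} = (u_i − a_{v+i})/13:
  u_0 = 2;  a_2 = 2;  u_1 = (u_0 − 2)/13 = 0
  u_1 = 0;  a_3 = 0;  u_2 = (u_1 − 0)/13 = 0
  u_2 = 0;  a_4 = 0;  u_3 = (u_2 − 0)/13 = 0
Digits: (0, 0, 2, 0, 0).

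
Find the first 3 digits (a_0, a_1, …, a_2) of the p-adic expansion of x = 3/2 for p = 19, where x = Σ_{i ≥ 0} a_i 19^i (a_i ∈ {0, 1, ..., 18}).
(a_0, …, a_2) = (11, 9, 9)

v_19(3/2) = 0 (numerator and denominator both coprime to 19), so x ∈ ℤ_19^×. Compute digits iteratively via a_i = x_i mod 19, x_{i+1} = (x_i − a_i)/19, with x_0 = x:
  x_0 = 3/2;  a_0 = 11;  x_1 = (x_0 − 11)/19 = -1/2
  x_1 = -1/2;  a_1 = 9;  x_2 = (x_1 − 9)/19 = -1/2
  x_2 = -1/2;  a_2 = 9;  x_3 = (x_2 − 9)/19 = -1/2
Digits: (11, 9, 9).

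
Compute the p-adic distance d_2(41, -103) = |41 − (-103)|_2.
d_2(41, -103) = 1/16

Step 1 — x − y = 41 − (-103) = 144. Step 2 — v_2(144) = 4 (factor: 144 = (2^4 · 9); the sign does not affect v_p). Step 3 — |x − y|_2 = 2^{-4} = 1/16.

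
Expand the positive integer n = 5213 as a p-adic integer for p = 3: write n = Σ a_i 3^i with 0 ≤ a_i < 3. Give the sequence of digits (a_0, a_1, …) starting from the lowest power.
(a_0, a_1, …) = (2, 0, 0, 1, 1, 0, 1, 2)

Repeated division by 3 gives the digits low-to-high: 5213 = 2 + 1·3^3 + 1·3^4 + 1·3^6 + 2·3^7. Digit sequence: (2, 0, 0, 1, 1, 0, 1, 2).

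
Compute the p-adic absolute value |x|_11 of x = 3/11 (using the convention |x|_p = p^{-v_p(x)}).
|3/11|_11 = 11

Step 1 — compute v_11(x) by factoring powers of 11 out of the numerator and denominator: v_11(3/11) = -1. Step 2 — apply |x|_p = p^{-v_p(x)} = 11^{1} = 11.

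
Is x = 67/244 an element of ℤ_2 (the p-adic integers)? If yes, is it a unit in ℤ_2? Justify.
x ∉ ℤ_2 (v_2(x) = -2 < 0)

ℤ_2 = {x ∈ ℚ_2 : v_2(x) ≥ 0} and ℤ_2^× = {x ∈ ℤ_2 : v_2(x) = 0}. Here v_2(67/244) = v_2(num) − v_2(den) = -2; compare against these criteria.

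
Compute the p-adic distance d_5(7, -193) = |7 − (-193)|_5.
d_5(7, -193) = 1/25

Step 1 — x − y = 7 − (-193) = 200. Step 2 — v_5(200) = 2 (factor: 200 = (5^2 · 8); the sign does not affect v_p). Step 3 — |x − y|_5 = 5^{-2} = 1/25.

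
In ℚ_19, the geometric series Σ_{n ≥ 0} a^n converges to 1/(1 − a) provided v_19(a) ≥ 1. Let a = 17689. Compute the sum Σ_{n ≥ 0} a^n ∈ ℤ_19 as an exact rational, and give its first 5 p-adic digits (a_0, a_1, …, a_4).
Σ a^n = 1/(1 − a) = -1/17688;  first 5 digits = (1, 0, 11, 2, 7)

v_19(a) = 2 ≥ 1, so the series converges in ℤ_19 to 1/(1 − a) = 1/(1 − 17689) = -1/17688. Expand this rational in ℤ_19: compute digits iteratively via d_i = x_i mod 19, x_{i+1} = (x_i − d_i)/19. The first 5 digits are (1, 0, 11, 2, 7).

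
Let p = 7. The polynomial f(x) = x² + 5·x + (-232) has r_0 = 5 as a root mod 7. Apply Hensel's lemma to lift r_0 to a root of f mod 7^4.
r_3 = 530 (mod 2401)

Hensel: r_{i+1} = r_i − f(r_i)·(f′(r_i))^{-1} mod 7^{i+2}, f′(x) = 2x + 5. Iterate:
  r_0 = 5 (mod 7)
  r_1 = 40 (mod 49)
  r_2 = 187 (mod 343)
  r_3 = 530 (mod 2401)
Final: r = 530 satisfies f(r) ≡ 0 mod 7^4.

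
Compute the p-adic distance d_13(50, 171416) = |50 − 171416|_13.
d_13(50, 171416) = 1/28561

Step 1 — x − y = 50 − 171416 = -171366. Step 2 — v_13(-171366) = 4 (factor: -171366 = −(13^4 · 6); the sign does not affect v_p). Step 3 — |x − y|_13 = 13^{-4} = 1/28561.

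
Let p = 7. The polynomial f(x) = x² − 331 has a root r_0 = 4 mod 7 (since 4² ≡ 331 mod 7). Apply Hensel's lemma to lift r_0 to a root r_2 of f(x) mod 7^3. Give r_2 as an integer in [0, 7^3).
r_2 = 74 (mod 343)

Hensel's recurrence: r_{i+1} = r_i − f(r_i)·(f′(r_i))^{-1} mod 7^{i+2}, with f′(x) = 2x. Iterate:
  r_0 = 4 (mod 7)
  r_1 = 25 (mod 49)
  r_2 = 74 (mod 343)
Final: r_2 = 74, and one checks f(r_2) ≡ 0 mod 7^3.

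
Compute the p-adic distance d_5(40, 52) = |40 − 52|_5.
d_5(40, 52) = 1

Step 1 — x − y = 40 − 52 = -12. Step 2 — v_5(-12) = 0 (factor: -12 = −(5^0 · 12); the sign does not affect v_p). Step 3 — |x − y|_5 = 5^{0} = 1.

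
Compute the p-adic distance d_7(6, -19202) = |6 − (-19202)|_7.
d_7(6, -19202) = 1/2401

Step 1 — x − y = 6 − (-19202) = 19208. Step 2 — v_7(19208) = 4 (factor: 19208 = (7^4 · 8); the sign does not affect v_p). Step 3 — |x − y|_7 = 7^{-4} = 1/2401.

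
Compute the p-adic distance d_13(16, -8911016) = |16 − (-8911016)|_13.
d_13(16, -8911016) = 1/371293

Step 1 — x − y = 16 − (-8911016) = 8911032. Step 2 — v_13(8911032) = 5 (factor: 8911032 = (13^5 · 24); the sign does not affect v_p). Step 3 — |x − y|_13 = 13^{-5} = 1/371293.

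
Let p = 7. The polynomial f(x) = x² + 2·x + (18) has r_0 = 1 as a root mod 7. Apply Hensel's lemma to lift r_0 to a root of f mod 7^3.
r_2 = 155 (mod 343)

Hensel: r_{i+1} = r_i − f(r_i)·(f′(r_i))^{-1} mod 7^{i+2}, f′(x) = 2x + 2. Iterate:
  r_0 = 1 (mod 7)
  r_1 = 8 (mod 49)
  r_2 = 155 (mod 343)
Final: r = 155 satisfies f(r) ≡ 0 mod 7^3.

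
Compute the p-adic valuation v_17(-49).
v_17(-49) = 0

v_17(n) is the largest exponent k such that 17^k divides n. Factor out: -49 = -17^0 · 49. (Sign doesn't affect v_p.) So v_17(-49) = 0.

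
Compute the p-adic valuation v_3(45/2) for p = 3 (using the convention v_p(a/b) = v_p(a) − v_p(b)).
v_3(45/2) = 2

Factor powers of 3 from the numerator and denominator of the reduced fraction: 45 = 3^2 · 5 and 2 = 3^0 · 2. Apply v_p(a/b) = v_p(a) − v_p(b): v_3(45/2) = 2 − 0 = 2.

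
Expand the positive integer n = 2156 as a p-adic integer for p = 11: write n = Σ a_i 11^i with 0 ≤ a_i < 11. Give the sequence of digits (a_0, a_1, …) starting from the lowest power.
(a_0, a_1, …) = (0, 9, 6, 1)

Repeated division by 11 gives the digits low-to-high: 2156 = 9·11^1 + 6·11^2 + 1·11^3. Digit sequence: (0, 9, 6, 1).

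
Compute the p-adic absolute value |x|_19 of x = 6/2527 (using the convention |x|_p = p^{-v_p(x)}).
|6/2527|_19 = 361

Step 1 — compute v_19(x) by factoring powers of 19 out of the numerator and denominator: v_19(6/2527) = -2. Step 2 — apply |x|_p = p^{-v_p(x)} = 19^{2} = 361.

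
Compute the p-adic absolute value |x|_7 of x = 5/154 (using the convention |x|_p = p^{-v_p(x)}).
|5/154|_7 = 7

Step 1 — compute v_7(x) by factoring powers of 7 out of the numerator and denominator: v_7(5/154) = -1. Step 2 — apply |x|_p = p^{-v_p(x)} = 7^{1} = 7.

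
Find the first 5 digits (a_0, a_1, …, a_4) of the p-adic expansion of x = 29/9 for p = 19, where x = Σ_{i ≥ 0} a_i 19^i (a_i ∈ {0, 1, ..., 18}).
(a_0, …, a_4) = (18, 14, 14, 14, 14)

v_19(29/9) = 0 (numerator and denominator both coprime to 19), so x ∈ ℤ_19^×. Compute digits iteratively via a_i = x_i mod 19, x_{i+1} = (x_i − a_i)/19, with x_0 = x:
  x_0 = 29/9;  a_0 = 18;  x_1 = (x_0 − 18)/19 = -7/9
  x_1 = -7/9;  a_1 = 14;  x_2 = (x_1 − 14)/19 = -7/9
  x_2 = -7/9;  a_2 = 14;  x_3 = (x_2 − 14)/19 = -7/9
  x_3 = -7/9;  a_3 = 14;  x_4 = (x_3 − 14)/19 = -7/9
  x_4 = -7/9;  a_4 = 14;  x_5 = (x_4 − 14)/19 = -7/9
Digits: (18, 14, 14, 14, 14).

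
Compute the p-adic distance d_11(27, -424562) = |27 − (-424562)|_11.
d_11(27, -424562) = 1/14641

Step 1 — x − y = 27 − (-424562) = 424589. Step 2 — v_11(424589) = 4 (factor: 424589 = (11^4 · 29); the sign does not affect v_p). Step 3 — |x − y|_11 = 11^{-4} = 1/14641.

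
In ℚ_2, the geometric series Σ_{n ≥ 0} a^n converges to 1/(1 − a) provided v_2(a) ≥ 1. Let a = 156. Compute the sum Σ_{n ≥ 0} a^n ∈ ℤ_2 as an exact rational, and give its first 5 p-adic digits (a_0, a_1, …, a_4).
Σ a^n = 1/(1 − a) = -1/155;  first 5 digits = (1, 0, 1, 1, 0)

v_2(a) = 2 ≥ 1, so the series converges in ℤ_2 to 1/(1 − a) = 1/(1 − 156) = -1/155. Expand this rational in ℤ_2: compute digits iteratively via d_i = x_i mod 2, x_{i+1} = (x_i − d_i)/2. The first 5 digits are (1, 0, 1, 1, 0).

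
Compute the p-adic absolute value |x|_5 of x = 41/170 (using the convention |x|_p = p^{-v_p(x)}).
|41/170|_5 = 5

Step 1 — compute v_5(x) by factoring powers of 5 out of the numerator and denominator: v_5(41/170) = -1. Step 2 — apply |x|_p = p^{-v_p(x)} = 5^{1} = 5.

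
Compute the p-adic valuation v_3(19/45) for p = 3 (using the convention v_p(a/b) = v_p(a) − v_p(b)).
v_3(19/45) = -2

Factor powers of 3 from the numerator and denominator of the reduced fraction: 19 = 3^0 · 19 and 45 = 3^2 · 5. Apply v_p(a/b) = v_p(a) − v_p(b): v_3(19/45) = 0 − 2 = -2.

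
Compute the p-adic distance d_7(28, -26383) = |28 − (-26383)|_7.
d_7(28, -26383) = 1/2401

Step 1 — x − y = 28 − (-26383) = 26411. Step 2 — v_7(26411) = 4 (factor: 26411 = (7^4 · 11); the sign does not affect v_p). Step 3 — |x − y|_7 = 7^{-4} = 1/2401.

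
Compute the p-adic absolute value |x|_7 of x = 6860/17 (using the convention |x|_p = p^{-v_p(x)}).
|6860/17|_7 = 1/343

Step 1 — compute v_7(x) by factoring powers of 7 out of the numerator and denominator: v_7(6860/17) = 3. Step 2 — apply |x|_p = p^{-v_p(x)} = 7^{-3} = 1/343.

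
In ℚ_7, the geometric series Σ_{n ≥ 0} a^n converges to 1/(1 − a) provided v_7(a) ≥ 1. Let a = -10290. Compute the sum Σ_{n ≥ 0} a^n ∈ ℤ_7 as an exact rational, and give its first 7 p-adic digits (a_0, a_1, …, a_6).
Σ a^n = 1/(1 − a) = 1/10291;  first 7 digits = (1, 0, 0, 5, 2, 6, 3)

v_7(a) = 3 ≥ 1, so the series converges in ℤ_7 to 1/(1 − a) = 1/(1 − (-10290)) = 1/10291. Expand this rational in ℤ_7: compute digits iteratively via d_i = x_i mod 7, x_{i+1} = (x_i − d_i)/7. The first 7 digits are (1, 0, 0, 5, 2, 6, 3).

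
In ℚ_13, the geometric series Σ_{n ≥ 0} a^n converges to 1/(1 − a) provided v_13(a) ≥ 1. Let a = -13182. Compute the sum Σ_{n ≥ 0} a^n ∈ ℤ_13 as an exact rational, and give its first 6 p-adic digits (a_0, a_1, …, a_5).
Σ a^n = 1/(1 − a) = 1/13183;  first 6 digits = (1, 0, 0, 7, 12, 12)

v_13(a) = 3 ≥ 1, so the series converges in ℤ_13 to 1/(1 − a) = 1/(1 − (-13182)) = 1/13183. Expand this rational in ℤ_13: compute digits iteratively via d_i = x_i mod 13, x_{i+1} = (x_i − d_i)/13. The first 6 digits are (1, 0, 0, 7, 12, 12).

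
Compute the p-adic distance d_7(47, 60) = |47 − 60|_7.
d_7(47, 60) = 1

Step 1 — x − y = 47 − 60 = -13. Step 2 — v_7(-13) = 0 (factor: -13 = −(7^0 · 13); the sign does not affect v_p). Step 3 — |x − y|_7 = 7^{0} = 1.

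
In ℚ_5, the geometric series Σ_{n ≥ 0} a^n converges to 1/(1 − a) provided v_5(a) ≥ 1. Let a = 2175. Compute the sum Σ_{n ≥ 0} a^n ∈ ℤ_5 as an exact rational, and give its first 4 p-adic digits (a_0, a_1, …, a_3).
Σ a^n = 1/(1 − a) = -1/2174;  first 4 digits = (1, 0, 2, 2)

v_5(a) = 2 ≥ 1, so the series converges in ℤ_5 to 1/(1 − a) = 1/(1 − 2175) = -1/2174. Expand this rational in ℤ_5: compute digits iteratively via d_i = x_i mod 5, x_{i+1} = (x_i − d_i)/5. The first 4 digits are (1, 0, 2, 2).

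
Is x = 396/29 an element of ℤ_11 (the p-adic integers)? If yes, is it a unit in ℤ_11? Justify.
x ∈ ℤ_11 but not a unit; v_11(x) = 1 > 0

ℤ_11 = {x ∈ ℚ_11 : v_11(x) ≥ 0} and ℤ_11^× = {x ∈ ℤ_11 : v_11(x) = 0}. Here v_11(396/29) = v_11(num) − v_11(den) = 1; compare against these criteria.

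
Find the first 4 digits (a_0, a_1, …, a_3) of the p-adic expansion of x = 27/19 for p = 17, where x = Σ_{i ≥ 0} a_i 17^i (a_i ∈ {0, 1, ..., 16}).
(a_0, …, a_3) = (5, 15, 0, 8)

v_17(27/19) = 0 (numerator and denominator both coprime to 17), so x ∈ ℤ_17^×. Compute digits iteratively via a_i = x_i mod 17, x_{i+1} = (x_i − a_i)/17, with x_0 = x:
  x_0 = 27/19;  a_0 = 5;  x_1 = (x_0 − 5)/17 = -4/19
  x_1 = -4/19;  a_1 = 15;  x_2 = (x_1 − 15)/17 = -17/19
  x_2 = -17/19;  a_2 = 0;  x_3 = (x_2 − 0)/17 = -1/19
  x_3 = -1/19;  a_3 = 8;  x_4 = (x_3 − 8)/17 = -9/19
Digits: (5, 15, 0, 8).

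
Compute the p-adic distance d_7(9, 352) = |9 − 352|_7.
d_7(9, 352) = 1/343

Step 1 — x − y = 9 − 352 = -343. Step 2 — v_7(-343) = 3 (factor: -343 = −(7^3 · 1); the sign does not affect v_p). Step 3 — |x − y|_7 = 7^{-3} = 1/343.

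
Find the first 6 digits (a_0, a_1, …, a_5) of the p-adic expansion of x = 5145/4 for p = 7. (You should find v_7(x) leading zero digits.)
(a_0, …, a_5) = (0, 0, 0, 2, 2, 5)

v_7(5145/4) = 3, so a_0 = ... = a_2 = 0. Factor out: x = 7^3 · u with u = 15/4 a unit in ℤ_7. Expand u iteratively via a_{v+i} = u_i mod 7, u_{i+1} = (u_i − a_{v+i})/7:
  u_0 = 15/4;  a_3 = 2;  u_1 = (u_0 − 2)/7 = 1/4
  u_1 = 1/4;  a_4 = 2;  u_2 = (u_1 − 2)/7 = -1/4
  u_2 = -1/4;  a_5 = 5;  u_3 = (u_2 − 5)/7 = -3/4
Digits: (0, 0, 0, 2, 2, 5).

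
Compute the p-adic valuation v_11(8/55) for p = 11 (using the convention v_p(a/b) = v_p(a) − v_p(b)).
v_11(8/55) = -1

Factor powers of 11 from the numerator and denominator of the reduced fraction: 8 = 11^0 · 8 and 55 = 11^1 · 5. Apply v_p(a/b) = v_p(a) − v_p(b): v_11(8/55) = 0 − 1 = -1.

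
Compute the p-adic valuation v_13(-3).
v_13(-3) = 0

v_13(n) is the largest exponent k such that 13^k divides n. Factor out: -3 = -13^0 · 3. (Sign doesn't affect v_p.) So v_13(-3) = 0.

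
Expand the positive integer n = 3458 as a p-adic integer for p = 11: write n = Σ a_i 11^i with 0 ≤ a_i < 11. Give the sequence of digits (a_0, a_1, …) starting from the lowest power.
(a_0, a_1, …) = (4, 6, 6, 2)

Repeated division by 11 gives the digits low-to-high: 3458 = 4 + 6·11^1 + 6·11^2 + 2·11^3. Digit sequence: (4, 6, 6, 2).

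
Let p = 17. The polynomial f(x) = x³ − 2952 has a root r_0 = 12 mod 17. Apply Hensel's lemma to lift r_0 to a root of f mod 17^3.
r_2 = 2664 (mod 4913)

Hensel: r_{i+1} = r_i − f(r_i)/f′(r_i) mod 17^{i+2}, where f′(x) = 3x². Iterate:
  r_0 = 12 (mod 17)
  r_1 = 63 (mod 289)
  r_2 = 2664 (mod 4913)
Final: r = 2664 with f(r) ≡ 0 mod 17^3.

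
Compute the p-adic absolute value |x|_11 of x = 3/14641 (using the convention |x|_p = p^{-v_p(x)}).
|3/14641|_11 = 14641

Step 1 — compute v_11(x) by factoring powers of 11 out of the numerator and denominator: v_11(3/14641) = -4. Step 2 — apply |x|_p = p^{-v_p(x)} = 11^{4} = 14641.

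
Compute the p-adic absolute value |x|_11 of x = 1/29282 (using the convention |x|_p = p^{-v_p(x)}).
|1/29282|_11 = 14641

Step 1 — compute v_11(x) by factoring powers of 11 out of the numerator and denominator: v_11(1/29282) = -4. Step 2 — apply |x|_p = p^{-v_p(x)} = 11^{4} = 14641.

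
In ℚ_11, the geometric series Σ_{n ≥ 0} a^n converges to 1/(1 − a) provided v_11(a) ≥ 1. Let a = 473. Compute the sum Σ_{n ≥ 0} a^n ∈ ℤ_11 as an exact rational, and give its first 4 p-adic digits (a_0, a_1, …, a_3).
Σ a^n = 1/(1 − a) = -1/472;  first 4 digits = (1, 10, 4, 2)

v_11(a) = 1 ≥ 1, so the series converges in ℤ_11 to 1/(1 − a) = 1/(1 − 473) = -1/472. Expand this rational in ℤ_11: compute digits iteratively via d_i = x_i mod 11, x_{i+1} = (x_i − d_i)/11. The first 4 digits are (1, 10, 4, 2).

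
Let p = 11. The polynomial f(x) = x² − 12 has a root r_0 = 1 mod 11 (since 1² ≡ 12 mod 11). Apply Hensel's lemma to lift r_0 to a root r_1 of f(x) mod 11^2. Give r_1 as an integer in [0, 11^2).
r_1 = 67 (mod 121)

Hensel's recurrence: r_{i+1} = r_i − f(r_i)·(f′(r_i))^{-1} mod 11^{i+2}, with f′(x) = 2x. Iterate:
  r_0 = 1 (mod 11)
  r_1 = 67 (mod 121)
Final: r_1 = 67, and one checks f(r_1) ≡ 0 mod 11^2.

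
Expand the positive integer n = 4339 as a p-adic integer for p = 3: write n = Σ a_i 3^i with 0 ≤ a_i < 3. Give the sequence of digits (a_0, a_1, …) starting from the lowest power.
(a_0, a_1, …) = (1, 0, 2, 1, 2, 2, 2, 1)

Repeated division by 3 gives the digits low-to-high: 4339 = 1 + 2·3^2 + 1·3^3 + 2·3^4 + 2·3^5 + 2·3^6 + 1·3^7. Digit sequence: (1, 0, 2, 1, 2, 2, 2, 1).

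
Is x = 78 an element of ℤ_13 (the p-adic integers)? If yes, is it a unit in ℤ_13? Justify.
x ∈ ℤ_13 but not a unit; v_13(x) = 1 > 0

ℤ_13 = {x ∈ ℚ_13 : v_13(x) ≥ 0} and ℤ_13^× = {x ∈ ℤ_13 : v_13(x) = 0}. Here v_13(78) = v_13(num) − v_13(den) = 1; compare against these criteria.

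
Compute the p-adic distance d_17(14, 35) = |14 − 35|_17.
d_17(14, 35) = 1

Step 1 — x − y = 14 − 35 = -21. Step 2 — v_17(-21) = 0 (factor: -21 = −(17^0 · 21); the sign does not affect v_p). Step 3 — |x − y|_17 = 17^{0} = 1.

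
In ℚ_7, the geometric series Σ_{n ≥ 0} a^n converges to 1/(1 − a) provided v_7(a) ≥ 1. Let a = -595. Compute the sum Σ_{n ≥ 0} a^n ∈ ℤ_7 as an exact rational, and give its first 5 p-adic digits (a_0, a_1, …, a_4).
Σ a^n = 1/(1 − a) = 1/596;  first 5 digits = (1, 6, 2, 0, 0)

v_7(a) = 1 ≥ 1, so the series converges in ℤ_7 to 1/(1 − a) = 1/(1 − (-595)) = 1/596. Expand this rational in ℤ_7: compute digits iteratively via d_i = x_i mod 7, x_{i+1} = (x_i − d_i)/7. The first 5 digits are (1, 6, 2, 0, 0).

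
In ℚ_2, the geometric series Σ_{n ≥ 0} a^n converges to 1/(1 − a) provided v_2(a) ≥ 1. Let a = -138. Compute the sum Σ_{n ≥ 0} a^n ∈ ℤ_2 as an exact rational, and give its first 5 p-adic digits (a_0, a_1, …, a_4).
Σ a^n = 1/(1 − a) = 1/139;  first 5 digits = (1, 1, 0, 0, 0)

v_2(a) = 1 ≥ 1, so the series converges in ℤ_2 to 1/(1 − a) = 1/(1 − (-138)) = 1/139. Expand this rational in ℤ_2: compute digits iteratively via d_i = x_i mod 2, x_{i+1} = (x_i − d_i)/2. The first 5 digits are (1, 1, 0, 0, 0).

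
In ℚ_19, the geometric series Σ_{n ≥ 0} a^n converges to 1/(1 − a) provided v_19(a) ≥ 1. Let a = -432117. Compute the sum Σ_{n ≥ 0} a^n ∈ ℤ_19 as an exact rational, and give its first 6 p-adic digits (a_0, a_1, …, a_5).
Σ a^n = 1/(1 − a) = 1/432118;  first 6 digits = (1, 0, 0, 13, 15, 18)

v_19(a) = 3 ≥ 1, so the series converges in ℤ_19 to 1/(1 − a) = 1/(1 − (-432117)) = 1/432118. Expand this rational in ℤ_19: compute digits iteratively via d_i = x_i mod 19, x_{i+1} = (x_i − d_i)/19. The first 6 digits are (1, 0, 0, 13, 15, 18).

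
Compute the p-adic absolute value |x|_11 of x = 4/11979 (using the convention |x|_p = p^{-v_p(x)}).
|4/11979|_11 = 1331

Step 1 — compute v_11(x) by factoring powers of 11 out of the numerator and denominator: v_11(4/11979) = -3. Step 2 — apply |x|_p = p^{-v_p(x)} = 11^{3} = 1331.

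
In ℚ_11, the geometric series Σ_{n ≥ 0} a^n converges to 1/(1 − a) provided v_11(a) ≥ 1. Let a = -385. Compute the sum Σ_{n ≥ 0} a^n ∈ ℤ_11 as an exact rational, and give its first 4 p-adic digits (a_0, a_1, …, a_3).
Σ a^n = 1/(1 − a) = 1/386;  first 4 digits = (1, 9, 0, 4)

v_11(a) = 1 ≥ 1, so the series converges in ℤ_11 to 1/(1 − a) = 1/(1 − (-385)) = 1/386. Expand this rational in ℤ_11: compute digits iteratively via d_i = x_i mod 11, x_{i+1} = (x_i − d_i)/11. The first 4 digits are (1, 9, 0, 4).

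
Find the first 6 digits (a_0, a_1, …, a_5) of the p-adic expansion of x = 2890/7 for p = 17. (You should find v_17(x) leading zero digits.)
(a_0, …, a_5) = (0, 0, 16, 4, 7, 2)

v_17(2890/7) = 2, so a_0 = ... = a_1 = 0. Factor out: x = 17^2 · u with u = 10/7 a unit in ℤ_17. Expand u iteratively via a_{v+i} = u_i mod 17, u_{i+1} = (u_i − a_{v+i})/17:
  u_0 = 10/7;  a_2 = 16;  u_1 = (u_0 − 16)/17 = -6/7
  u_1 = -6/7;  a_3 = 4;  u_2 = (u_1 − 4)/17 = -2/7
  u_2 = -2/7;  a_4 = 7;  u_3 = (u_2 − 7)/17 = -3/7
  u_3 = -3/7;  a_5 = 2;  u_4 = (u_3 − 2)/17 = -1/7
Digits: (0, 0, 16, 4, 7, 2).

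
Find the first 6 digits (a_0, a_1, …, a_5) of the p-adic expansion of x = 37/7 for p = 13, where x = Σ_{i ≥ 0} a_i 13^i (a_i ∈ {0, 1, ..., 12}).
(a_0, …, a_5) = (9, 9, 3, 9, 3, 9)

v_13(37/7) = 0 (numerator and denominator both coprime to 13), so x ∈ ℤ_13^×. Compute digits iteratively via a_i = x_i mod 13, x_{i+1} = (x_i − a_i)/13, with x_0 = x:
  x_0 = 37/7;  a_0 = 9;  x_1 = (x_0 − 9)/13 = -2/7
  x_1 = -2/7;  a_1 = 9;  x_2 = (x_1 − 9)/13 = -5/7
  x_2 = -5/7;  a_2 = 3;  x_3 = (x_2 − 3)/13 = -2/7
  x_3 = -2/7;  a_3 = 9;  x_4 = (x_3 − 9)/13 = -5/7
  x_4 = -5/7;  a_4 = 3;  x_5 = (x_4 − 3)/13 = -2/7
  x_5 = -2/7;  a_5 = 9;  x_6 = (x_5 − 9)/13 = -5/7
Digits: (9, 9, 3, 9, 3, 9).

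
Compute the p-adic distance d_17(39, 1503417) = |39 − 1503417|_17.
d_17(39, 1503417) = 1/83521

Step 1 — x − y = 39 − 1503417 = -1503378. Step 2 — v_17(-1503378) = 4 (factor: -1503378 = −(17^4 · 18); the sign does not affect v_p). Step 3 — |x − y|_17 = 17^{-4} = 1/83521.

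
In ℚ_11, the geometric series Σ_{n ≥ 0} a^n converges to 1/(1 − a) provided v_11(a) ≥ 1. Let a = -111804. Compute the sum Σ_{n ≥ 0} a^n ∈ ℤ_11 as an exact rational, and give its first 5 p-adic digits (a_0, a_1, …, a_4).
Σ a^n = 1/(1 − a) = 1/111805;  first 5 digits = (1, 0, 0, 4, 3)

v_11(a) = 3 ≥ 1, so the series converges in ℤ_11 to 1/(1 − a) = 1/(1 − (-111804)) = 1/111805. Expand this rational in ℤ_11: compute digits iteratively via d_i = x_i mod 11, x_{i+1} = (x_i − d_i)/11. The first 5 digits are (1, 0, 0, 4, 3).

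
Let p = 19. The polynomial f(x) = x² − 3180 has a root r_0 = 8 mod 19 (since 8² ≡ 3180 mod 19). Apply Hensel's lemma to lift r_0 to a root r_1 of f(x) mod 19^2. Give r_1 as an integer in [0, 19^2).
r_1 = 293 (mod 361)

Hensel's recurrence: r_{i+1} = r_i − f(r_i)·(f′(r_i))^{-1} mod 19^{i+2}, with f′(x) = 2x. Iterate:
  r_0 = 8 (mod 19)
  r_1 = 293 (mod 361)
Final: r_1 = 293, and one checks f(r_1) ≡ 0 mod 19^2.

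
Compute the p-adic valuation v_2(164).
v_2(164) = 2

v_2(n) is the largest exponent k such that 2^k divides n. Factor out: 164 = 2^2 · 41. (Sign doesn't affect v_p.) So v_2(164) = 2.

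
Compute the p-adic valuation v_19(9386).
v_19(9386) = 2

v_19(n) is the largest exponent k such that 19^k divides n. Factor out: 9386 = 19^2 · 26. (Sign doesn't affect v_p.) So v_19(9386) = 2.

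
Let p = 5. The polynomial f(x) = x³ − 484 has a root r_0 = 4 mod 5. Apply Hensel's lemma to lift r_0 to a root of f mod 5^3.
r_2 = 19 (mod 125)

Hensel: r_{i+1} = r_i − f(r_i)/f′(r_i) mod 5^{i+2}, where f′(x) = 3x². Iterate:
  r_0 = 4 (mod 5)
  r_1 = 19 (mod 25)
  r_2 = 19 (mod 125)
Final: r = 19 with f(r) ≡ 0 mod 5^3.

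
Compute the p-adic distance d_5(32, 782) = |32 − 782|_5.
d_5(32, 782) = 1/125

Step 1 — x − y = 32 − 782 = -750. Step 2 — v_5(-750) = 3 (factor: -750 = −(5^3 · 6); the sign does not affect v_p). Step 3 — |x − y|_5 = 5^{-3} = 1/125.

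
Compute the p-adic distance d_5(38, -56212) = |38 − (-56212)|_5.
d_5(38, -56212) = 1/3125

Step 1 — x − y = 38 − (-56212) = 56250. Step 2 — v_5(56250) = 5 (factor: 56250 = (5^5 · 18); the sign does not affect v_p). Step 3 — |x − y|_5 = 5^{-5} = 1/3125.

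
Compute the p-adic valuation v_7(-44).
v_7(-44) = 0

v_7(n) is the largest exponent k such that 7^k divides n. Factor out: -44 = -7^0 · 44. (Sign doesn't affect v_p.) So v_7(-44) = 0.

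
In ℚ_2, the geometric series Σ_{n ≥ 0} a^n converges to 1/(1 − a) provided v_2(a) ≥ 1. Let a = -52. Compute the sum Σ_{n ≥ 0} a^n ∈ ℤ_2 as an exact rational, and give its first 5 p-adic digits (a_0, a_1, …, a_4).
Σ a^n = 1/(1 − a) = 1/53;  first 5 digits = (1, 0, 1, 1, 1)

v_2(a) = 2 ≥ 1, so the series converges in ℤ_2 to 1/(1 − a) = 1/(1 − (-52)) = 1/53. Expand this rational in ℤ_2: compute digits iteratively via d_i = x_i mod 2, x_{i+1} = (x_i − d_i)/2. The first 5 digits are (1, 0, 1, 1, 1).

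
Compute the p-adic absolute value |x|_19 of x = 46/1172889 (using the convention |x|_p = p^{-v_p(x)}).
|46/1172889|_19 = 130321

Step 1 — compute v_19(x) by factoring powers of 19 out of the numerator and denominator: v_19(46/1172889) = -4. Step 2 — apply |x|_p = p^{-v_p(x)} = 19^{4} = 130321.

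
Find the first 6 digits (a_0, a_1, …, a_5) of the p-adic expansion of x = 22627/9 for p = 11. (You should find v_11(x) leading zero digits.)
(a_0, …, a_5) = (0, 0, 0, 8, 8, 9)

v_11(22627/9) = 3, so a_0 = ... = a_2 = 0. Factor out: x = 11^3 · u with u = 17/9 a unit in ℤ_11. Expand u iteratively via a_{v+i} = u_i mod 11, u_{i+1} = (u_i − a_{v+i})/11:
  u_0 = 17/9;  a_3 = 8;  u_1 = (u_0 − 8)/11 = -5/9
  u_1 = -5/9;  a_4 = 8;  u_2 = (u_1 − 8)/11 = -7/9
  u_2 = -7/9;  a_5 = 9;  u_3 = (u_2 − 9)/11 = -8/9
Digits: (0, 0, 0, 8, 8, 9).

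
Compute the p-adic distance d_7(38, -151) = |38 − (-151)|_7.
d_7(38, -151) = 1/7

Step 1 — x − y = 38 − (-151) = 189. Step 2 — v_7(189) = 1 (factor: 189 = (7^1 · 27); the sign does not affect v_p). Step 3 — |x − y|_7 = 7^{-1} = 1/7.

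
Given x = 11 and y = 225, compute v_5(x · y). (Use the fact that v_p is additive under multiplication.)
v_5(2475) = 2

v_p(x) = 0 (factor: 11 = 5^0 · 11); v_p(y) = 2 (factor: 225 = 5^2 · 9). Additivity: v_p(xy) = v_p(x) + v_p(y) = 0 + 2 = 2. (Direct check: xy = 2475 = 5^2 · (99).)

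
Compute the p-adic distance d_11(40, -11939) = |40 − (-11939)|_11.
d_11(40, -11939) = 1/1331

Step 1 — x − y = 40 − (-11939) = 11979. Step 2 — v_11(11979) = 3 (factor: 11979 = (11^3 · 9); the sign does not affect v_p). Step 3 — |x − y|_11 = 11^{-3} = 1/1331.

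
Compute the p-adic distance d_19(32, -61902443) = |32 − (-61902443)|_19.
d_19(32, -61902443) = 1/2476099

Step 1 — x − y = 32 − (-61902443) = 61902475. Step 2 — v_19(61902475) = 5 (factor: 61902475 = (19^5 · 25); the sign does not affect v_p). Step 3 — |x − y|_19 = 19^{-5} = 1/2476099.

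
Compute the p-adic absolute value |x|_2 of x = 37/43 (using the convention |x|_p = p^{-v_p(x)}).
|37/43|_2 = 1

Step 1 — compute v_2(x) by factoring powers of 2 out of the numerator and denominator: v_2(37/43) = 0. Step 2 — apply |x|_p = p^{-v_p(x)} = 2^{0} = 1.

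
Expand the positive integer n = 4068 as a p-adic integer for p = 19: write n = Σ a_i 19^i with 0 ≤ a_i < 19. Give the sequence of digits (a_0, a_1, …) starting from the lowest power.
(a_0, a_1, …) = (2, 5, 11)

Repeated division by 19 gives the digits low-to-high: 4068 = 2 + 5·19^1 + 11·19^2. Digit sequence: (2, 5, 11).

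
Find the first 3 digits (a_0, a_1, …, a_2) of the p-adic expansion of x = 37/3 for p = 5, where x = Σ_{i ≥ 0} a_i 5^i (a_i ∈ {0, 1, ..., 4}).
(a_0, …, a_2) = (4, 0, 2)

v_5(37/3) = 0 (numerator and denominator both coprime to 5), so x ∈ ℤ_5^×. Compute digits iteratively via a_i = x_i mod 5, x_{i+1} = (x_i − a_i)/5, with x_0 = x:
  x_0 = 37/3;  a_0 = 4;  x_1 = (x_0 − 4)/5 = 5/3
  x_1 = 5/3;  a_1 = 0;  x_2 = (x_1 − 0)/5 = 1/3
  x_2 = 1/3;  a_2 = 2;  x_3 = (x_2 − 2)/5 = -1/3
Digits: (4, 0, 2).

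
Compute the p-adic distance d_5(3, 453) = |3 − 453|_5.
d_5(3, 453) = 1/25

Step 1 — x − y = 3 − 453 = -450. Step 2 — v_5(-450) = 2 (factor: -450 = −(5^2 · 18); the sign does not affect v_p). Step 3 — |x − y|_5 = 5^{-2} = 1/25.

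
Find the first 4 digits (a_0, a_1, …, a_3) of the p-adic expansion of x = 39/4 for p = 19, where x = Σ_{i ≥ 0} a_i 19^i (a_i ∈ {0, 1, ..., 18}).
(a_0, …, a_3) = (5, 5, 14, 4)

v_19(39/4) = 0 (numerator and denominator both coprime to 19), so x ∈ ℤ_19^×. Compute digits iteratively via a_i = x_i mod 19, x_{i+1} = (x_i − a_i)/19, with x_0 = x:
  x_0 = 39/4;  a_0 = 5;  x_1 = (x_0 − 5)/19 = 1/4
  x_1 = 1/4;  a_1 = 5;  x_2 = (x_1 − 5)/19 = -1/4
  x_2 = -1/4;  a_2 = 14;  x_3 = (x_2 − 14)/19 = -3/4
  x_3 = -3/4;  a_3 = 4;  x_4 = (x_3 − 4)/19 = -1/4
Digits: (5, 5, 14, 4).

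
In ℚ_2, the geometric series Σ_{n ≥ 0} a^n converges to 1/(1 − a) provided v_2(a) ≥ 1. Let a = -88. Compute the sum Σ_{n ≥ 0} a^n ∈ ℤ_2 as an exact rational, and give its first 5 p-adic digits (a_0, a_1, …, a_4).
Σ a^n = 1/(1 − a) = 1/89;  first 5 digits = (1, 0, 0, 1, 0)

v_2(a) = 3 ≥ 1, so the series converges in ℤ_2 to 1/(1 − a) = 1/(1 − (-88)) = 1/89. Expand this rational in ℤ_2: compute digits iteratively via d_i = x_i mod 2, x_{i+1} = (x_i − d_i)/2. The first 5 digits are (1, 0, 0, 1, 0).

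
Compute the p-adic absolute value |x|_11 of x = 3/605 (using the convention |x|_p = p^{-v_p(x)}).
|3/605|_11 = 121

Step 1 — compute v_11(x) by factoring powers of 11 out of the numerator and denominator: v_11(3/605) = -2. Step 2 — apply |x|_p = p^{-v_p(x)} = 11^{2} = 121.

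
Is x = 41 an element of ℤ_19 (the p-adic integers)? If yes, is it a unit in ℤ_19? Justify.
x ∈ ℤ_19^× (unit); v_19(x) = 0

ℤ_19 = {x ∈ ℚ_19 : v_19(x) ≥ 0} and ℤ_19^× = {x ∈ ℤ_19 : v_19(x) = 0}. Here v_19(41) = v_19(num) − v_19(den) = 0; compare against these criteria.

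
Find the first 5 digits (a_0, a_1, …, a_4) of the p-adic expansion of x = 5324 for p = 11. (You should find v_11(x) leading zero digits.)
(a_0, …, a_4) = (0, 0, 0, 4, 0)

v_11(5324) = 3, so a_0 = ... = a_2 = 0. Factor out: x = 11^3 · u with u = 4 a unit in ℤ_11. Expand u iteratively via a_{v+i} = u_i mod 11, u_{i+1} = (u_i − a_{v+i})/11:
  u_0 = 4;  a_3 = 4;  u_1 = (u_0 − 4)/11 = 0
  u_1 = 0;  a_4 = 0;  u_2 = (u_1 − 0)/11 = 0
Digits: (0, 0, 0, 4, 0).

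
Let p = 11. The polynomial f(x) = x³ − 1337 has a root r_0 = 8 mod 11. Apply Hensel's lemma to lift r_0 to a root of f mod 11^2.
r_1 = 52 (mod 121)

Hensel: r_{i+1} = r_i − f(r_i)/f′(r_i) mod 11^{i+2}, where f′(x) = 3x². Iterate:
  r_0 = 8 (mod 11)
  r_1 = 52 (mod 121)
Final: r = 52 with f(r) ≡ 0 mod 11^2.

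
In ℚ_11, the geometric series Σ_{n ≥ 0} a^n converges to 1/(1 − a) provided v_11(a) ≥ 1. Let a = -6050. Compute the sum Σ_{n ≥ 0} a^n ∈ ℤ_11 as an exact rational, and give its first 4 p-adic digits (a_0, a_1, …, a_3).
Σ a^n = 1/(1 − a) = 1/6051;  first 4 digits = (1, 0, 5, 6)

v_11(a) = 2 ≥ 1, so the series converges in ℤ_11 to 1/(1 − a) = 1/(1 − (-6050)) = 1/6051. Expand this rational in ℤ_11: compute digits iteratively via d_i = x_i mod 11, x_{i+1} = (x_i − d_i)/11. The first 4 digits are (1, 0, 5, 6).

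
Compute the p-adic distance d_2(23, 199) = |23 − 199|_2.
d_2(23, 199) = 1/16

Step 1 — x − y = 23 − 199 = -176. Step 2 — v_2(-176) = 4 (factor: -176 = −(2^4 · 11); the sign does not affect v_p). Step 3 — |x − y|_2 = 2^{-4} = 1/16.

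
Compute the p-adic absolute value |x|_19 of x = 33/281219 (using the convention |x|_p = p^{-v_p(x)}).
|33/281219|_19 = 6859

Step 1 — compute v_19(x) by factoring powers of 19 out of the numerator and denominator: v_19(33/281219) = -3. Step 2 — apply |x|_p = p^{-v_p(x)} = 19^{3} = 6859.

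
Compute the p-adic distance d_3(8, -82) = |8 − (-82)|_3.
d_3(8, -82) = 1/9

Step 1 — x − y = 8 − (-82) = 90. Step 2 — v_3(90) = 2 (factor: 90 = (3^2 · 10); the sign does not affect v_p). Step 3 — |x − y|_3 = 3^{-2} = 1/9.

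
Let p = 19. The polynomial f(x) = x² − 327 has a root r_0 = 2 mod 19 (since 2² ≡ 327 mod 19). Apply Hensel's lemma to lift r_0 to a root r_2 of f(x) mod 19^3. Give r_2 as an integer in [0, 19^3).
r_2 = 3061 (mod 6859)

Hensel's recurrence: r_{i+1} = r_i − f(r_i)·(f′(r_i))^{-1} mod 19^{i+2}, with f′(x) = 2x. Iterate:
  r_0 = 2 (mod 19)
  r_1 = 173 (mod 361)
  r_2 = 3061 (mod 6859)
Final: r_2 = 3061, and one checks f(r_2) ≡ 0 mod 19^3.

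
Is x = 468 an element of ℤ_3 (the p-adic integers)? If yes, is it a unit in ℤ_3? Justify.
x ∈ ℤ_3 but not a unit; v_3(x) = 2 > 0

ℤ_3 = {x ∈ ℚ_3 : v_3(x) ≥ 0} and ℤ_3^× = {x ∈ ℤ_3 : v_3(x) = 0}. Here v_3(468) = v_3(num) − v_3(den) = 2; compare against these criteria.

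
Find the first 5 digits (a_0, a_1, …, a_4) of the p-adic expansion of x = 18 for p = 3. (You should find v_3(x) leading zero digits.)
(a_0, …, a_4) = (0, 0, 2, 0, 0)

v_3(18) = 2, so a_0 = ... = a_1 = 0. Factor out: x = 3^2 · u with u = 2 a unit in ℤ_3. Expand u iteratively via a_{v+i} = u_i mod 3, u_{i+1} = (u_i − a_{v+i})/3:
  u_0 = 2;  a_2 = 2;  u_1 = (u_0 − 2)/3 = 0
  u_1 = 0;  a_3 = 0;  u_2 = (u_1 − 0)/3 = 0
  u_2 = 0;  a_4 = 0;  u_3 = (u_2 − 0)/3 = 0
Digits: (0, 0, 2, 0, 0).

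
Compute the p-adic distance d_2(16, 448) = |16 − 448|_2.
d_2(16, 448) = 1/16

Step 1 — x − y = 16 − 448 = -432. Step 2 — v_2(-432) = 4 (factor: -432 = −(2^4 · 27); the sign does not affect v_p). Step 3 — |x − y|_2 = 2^{-4} = 1/16.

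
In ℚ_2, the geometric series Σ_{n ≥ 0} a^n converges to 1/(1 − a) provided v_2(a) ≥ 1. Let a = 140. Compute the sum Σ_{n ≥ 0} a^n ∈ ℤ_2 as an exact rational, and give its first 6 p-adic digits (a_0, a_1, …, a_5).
Σ a^n = 1/(1 − a) = -1/139;  first 6 digits = (1, 0, 1, 1, 1, 0)

v_2(a) = 2 ≥ 1, so the series converges in ℤ_2 to 1/(1 − a) = 1/(1 − 140) = -1/139. Expand this rational in ℤ_2: compute digits iteratively via d_i = x_i mod 2, x_{i+1} = (x_i − d_i)/2. The first 6 digits are (1, 0, 1, 1, 1, 0).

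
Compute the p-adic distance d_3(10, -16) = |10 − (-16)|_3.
d_3(10, -16) = 1

Step 1 — x − y = 10 − (-16) = 26. Step 2 — v_3(26) = 0 (factor: 26 = (3^0 · 26); the sign does not affect v_p). Step 3 — |x − y|_3 = 3^{0} = 1.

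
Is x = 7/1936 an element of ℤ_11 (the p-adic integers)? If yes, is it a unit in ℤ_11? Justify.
x ∉ ℤ_11 (v_11(x) = -2 < 0)

ℤ_11 = {x ∈ ℚ_11 : v_11(x) ≥ 0} and ℤ_11^× = {x ∈ ℤ_11 : v_11(x) = 0}. Here v_11(7/1936) = v_11(num) − v_11(den) = -2; compare against these criteria.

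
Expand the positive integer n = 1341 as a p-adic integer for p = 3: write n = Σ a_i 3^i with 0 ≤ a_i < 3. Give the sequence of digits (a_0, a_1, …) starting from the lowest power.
(a_0, a_1, …) = (0, 0, 2, 1, 1, 2, 1)

Repeated division by 3 gives the digits low-to-high: 1341 = 2·3^2 + 1·3^3 + 1·3^4 + 2·3^5 + 1·3^6. Digit sequence: (0, 0, 2, 1, 1, 2, 1).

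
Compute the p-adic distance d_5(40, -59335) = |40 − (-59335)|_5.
d_5(40, -59335) = 1/3125

Step 1 — x − y = 40 − (-59335) = 59375. Step 2 — v_5(59375) = 5 (factor: 59375 = (5^5 · 19); the sign does not affect v_p). Step 3 — |x − y|_5 = 5^{-5} = 1/3125.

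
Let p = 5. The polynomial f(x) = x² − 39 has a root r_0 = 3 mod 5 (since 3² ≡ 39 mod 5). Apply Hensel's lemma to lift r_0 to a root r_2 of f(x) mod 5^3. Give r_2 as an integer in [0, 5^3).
r_2 = 108 (mod 125)

Hensel's recurrence: r_{i+1} = r_i − f(r_i)·(f′(r_i))^{-1} mod 5^{i+2}, with f′(x) = 2x. Iterate:
  r_0 = 3 (mod 5)
  r_1 = 8 (mod 25)
  r_2 = 108 (mod 125)
Final: r_2 = 108, and one checks f(r_2) ≡ 0 mod 5^3.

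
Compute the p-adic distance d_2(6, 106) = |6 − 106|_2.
d_2(6, 106) = 1/4

Step 1 — x − y = 6 − 106 = -100. Step 2 — v_2(-100) = 2 (factor: -100 = −(2^2 · 25); the sign does not affect v_p). Step 3 — |x − y|_2 = 2^{-2} = 1/4.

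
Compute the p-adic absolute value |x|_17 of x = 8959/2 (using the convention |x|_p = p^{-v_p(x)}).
|8959/2|_17 = 1/289

Step 1 — compute v_17(x) by factoring powers of 17 out of the numerator and denominator: v_17(8959/2) = 2. Step 2 — apply |x|_p = p^{-v_p(x)} = 17^{-2} = 1/289.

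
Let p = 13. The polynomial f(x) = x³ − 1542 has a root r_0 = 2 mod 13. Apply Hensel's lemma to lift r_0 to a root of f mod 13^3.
r_2 = 1510 (mod 2197)

Hensel: r_{i+1} = r_i − f(r_i)/f′(r_i) mod 13^{i+2}, where f′(x) = 3x². Iterate:
  r_0 = 2 (mod 13)
  r_1 = 158 (mod 169)
  r_2 = 1510 (mod 2197)
Final: r = 1510 with f(r) ≡ 0 mod 13^3.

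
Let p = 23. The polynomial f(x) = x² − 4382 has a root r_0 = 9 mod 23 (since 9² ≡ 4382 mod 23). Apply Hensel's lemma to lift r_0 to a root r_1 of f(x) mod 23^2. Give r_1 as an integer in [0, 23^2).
r_1 = 101 (mod 529)

Hensel's recurrence: r_{i+1} = r_i − f(r_i)·(f′(r_i))^{-1} mod 23^{i+2}, with f′(x) = 2x. Iterate:
  r_0 = 9 (mod 23)
  r_1 = 101 (mod 529)
Final: r_1 = 101, and one checks f(r_1) ≡ 0 mod 23^2.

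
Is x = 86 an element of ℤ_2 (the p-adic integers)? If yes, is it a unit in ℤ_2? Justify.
x ∈ ℤ_2 but not a unit; v_2(x) = 1 > 0

ℤ_2 = {x ∈ ℚ_2 : v_2(x) ≥ 0} and ℤ_2^× = {x ∈ ℤ_2 : v_2(x) = 0}. Here v_2(86) = v_2(num) − v_2(den) = 1; compare against these criteria.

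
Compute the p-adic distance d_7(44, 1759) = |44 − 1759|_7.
d_7(44, 1759) = 1/343

Step 1 — x − y = 44 − 1759 = -1715. Step 2 — v_7(-1715) = 3 (factor: -1715 = −(7^3 · 5); the sign does not affect v_p). Step 3 — |x − y|_7 = 7^{-3} = 1/343.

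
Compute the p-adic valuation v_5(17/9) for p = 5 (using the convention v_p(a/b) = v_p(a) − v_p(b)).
v_5(17/9) = 0

Factor powers of 5 from the numerator and denominator of the reduced fraction: 17 = 5^0 · 17 and 9 = 5^0 · 9. Apply v_p(a/b) = v_p(a) − v_p(b): v_5(17/9) = 0 − 0 = 0.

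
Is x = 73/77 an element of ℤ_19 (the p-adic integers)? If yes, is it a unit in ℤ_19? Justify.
x ∈ ℤ_19^× (unit); v_19(x) = 0

ℤ_19 = {x ∈ ℚ_19 : v_19(x) ≥ 0} and ℤ_19^× = {x ∈ ℤ_19 : v_19(x) = 0}. Here v_19(73/77) = v_19(num) − v_19(den) = 0; compare against these criteria.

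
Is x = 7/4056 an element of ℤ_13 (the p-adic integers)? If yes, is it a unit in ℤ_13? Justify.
x ∉ ℤ_13 (v_13(x) = -2 < 0)

ℤ_13 = {x ∈ ℚ_13 : v_13(x) ≥ 0} and ℤ_13^× = {x ∈ ℤ_13 : v_13(x) = 0}. Here v_13(7/4056) = v_13(num) − v_13(den) = -2; compare against these criteria.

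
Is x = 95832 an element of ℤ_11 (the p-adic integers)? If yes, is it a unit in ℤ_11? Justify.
x ∈ ℤ_11 but not a unit; v_11(x) = 3 > 0

ℤ_11 = {x ∈ ℚ_11 : v_11(x) ≥ 0} and ℤ_11^× = {x ∈ ℤ_11 : v_11(x) = 0}. Here v_11(95832) = v_11(num) − v_11(den) = 3; compare against these criteria.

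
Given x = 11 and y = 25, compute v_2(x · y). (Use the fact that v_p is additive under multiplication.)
v_2(275) = 0

v_p(x) = 0 (factor: 11 = 2^0 · 11); v_p(y) = 0 (factor: 25 = 2^0 · 25). Additivity: v_p(xy) = v_p(x) + v_p(y) = 0 + 0 = 0. (Direct check: xy = 275 = 2^0 · (275).)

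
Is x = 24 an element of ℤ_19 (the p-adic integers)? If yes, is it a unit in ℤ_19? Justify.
x ∈ ℤ_19^× (unit); v_19(x) = 0

ℤ_19 = {x ∈ ℚ_19 : v_19(x) ≥ 0} and ℤ_19^× = {x ∈ ℤ_19 : v_19(x) = 0}. Here v_19(24) = v_19(num) − v_19(den) = 0; compare against these criteria.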